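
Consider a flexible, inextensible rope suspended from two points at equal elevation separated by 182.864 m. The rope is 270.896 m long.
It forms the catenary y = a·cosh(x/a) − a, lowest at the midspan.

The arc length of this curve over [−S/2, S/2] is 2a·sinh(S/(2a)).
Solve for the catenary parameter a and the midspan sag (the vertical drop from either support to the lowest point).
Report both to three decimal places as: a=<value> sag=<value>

seed: a₀ = √(S³/(24(L−S))) = √(182.864³/(24·88.032)) = 53.798036
iter 1: u=1.699542  f(a)=+1.362e+01  f'(a)=-4.321e+00  a ← 53.798036 − (+1.362e+01/-4.321e+00) = 56.951123
iter 2: u=1.605447  f(a)=+1.290e+00  f'(a)=-3.538e+00  a ← 56.951123 − (+1.290e+00/-3.538e+00) = 57.315593
iter 3: u=1.595238  f(a)=+1.422e-02  f'(a)=-3.461e+00  a ← 57.315593 − (+1.422e-02/-3.461e+00) = 57.319703
iter 4: u=1.595123  f(a)=+1.772e-06  f'(a)=-3.460e+00  a ← 57.319703 − (+1.772e-06/-3.460e+00) = 57.319703
iter 5: u=1.595123  f(a)=+5.684e-14  f'(a)=-3.460e+00  a ← 57.319703 − (+5.684e-14/-3.460e+00) = 57.319703
converged: |Δa| < 1e-12 after 5 iterations
sag = a·(cosh(S/(2a)) − 1) = 57.319703·(cosh(1.595123) − 1) = 89.757518
T_max/T_min = cosh(S/(2a)) = 2.565910

a=57.320 sag=89.758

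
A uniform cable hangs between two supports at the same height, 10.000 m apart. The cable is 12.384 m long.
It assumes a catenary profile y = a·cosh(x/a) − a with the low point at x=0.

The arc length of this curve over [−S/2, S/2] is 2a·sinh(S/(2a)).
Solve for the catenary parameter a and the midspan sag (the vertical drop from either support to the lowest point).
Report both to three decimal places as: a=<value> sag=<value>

a=4.323 sag=3.229

seed: a₀ = √(S³/(24(L−S))) = √(10.000³/(24·2.384)) = 4.180625
iter 1: u=1.195993  f(a)=+1.764e-01  f'(a)=-1.312e+00  a ← 4.180625 − (+1.764e-01/-1.312e+00) = 4.315078
iter 2: u=1.158728  f(a)=+8.869e-03  f'(a)=-1.183e+00  a ← 4.315078 − (+8.869e-03/-1.183e+00) = 4.322573
iter 3: u=1.156719  f(a)=+2.504e-05  f'(a)=-1.177e+00  a ← 4.322573 − (+2.504e-05/-1.177e+00) = 4.322594
iter 4: u=1.156713  f(a)=+2.007e-10  f'(a)=-1.177e+00  a ← 4.322594 − (+2.007e-10/-1.177e+00) = 4.322594
iter 5: u=1.156713  f(a)=+1.776e-15  f'(a)=-1.177e+00  a ← 4.322594 − (+1.776e-15/-1.177e+00) = 4.322594
converged: |Δa| < 1e-12 after 5 iterations
sag = a·(cosh(S/(2a)) − 1) = 4.322594·(cosh(1.156713) − 1) = 3.228941
T_max/T_min = cosh(S/(2a)) = 1.746992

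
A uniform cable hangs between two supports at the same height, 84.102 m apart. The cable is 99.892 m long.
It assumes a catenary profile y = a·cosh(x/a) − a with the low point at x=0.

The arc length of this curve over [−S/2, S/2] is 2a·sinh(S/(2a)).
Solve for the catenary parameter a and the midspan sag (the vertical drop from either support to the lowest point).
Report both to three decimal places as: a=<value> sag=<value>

a=40.691 sag=23.732

seed: a₀ = √(S³/(24(L−S))) = √(84.102³/(24·15.790)) = 39.619848
iter 1: u=1.061362  f(a)=+9.136e-01  f'(a)=-8.906e-01  a ← 39.619848 − (+9.136e-01/-8.906e-01) = 40.645720
iter 2: u=1.034574  f(a)=+3.669e-02  f'(a)=-8.203e-01  a ← 40.645720 − (+3.669e-02/-8.203e-01) = 40.690441
iter 3: u=1.033437  f(a)=+6.464e-05  f'(a)=-8.174e-01  a ← 40.690441 − (+6.464e-05/-8.174e-01) = 40.690520
iter 4: u=1.033435  f(a)=+2.014e-10  f'(a)=-8.174e-01  a ← 40.690520 − (+2.014e-10/-8.174e-01) = 40.690520
iter 5: u=1.033435  f(a)=-1.421e-14  f'(a)=-8.174e-01  a ← 40.690520 − (-1.421e-14/-8.174e-01) = 40.690520
converged: |Δa| < 1e-12 after 5 iterations
sag = a·(cosh(S/(2a)) − 1) = 40.690520·(cosh(1.033435) − 1) = 23.732468
T_max/T_min = cosh(S/(2a)) = 1.583243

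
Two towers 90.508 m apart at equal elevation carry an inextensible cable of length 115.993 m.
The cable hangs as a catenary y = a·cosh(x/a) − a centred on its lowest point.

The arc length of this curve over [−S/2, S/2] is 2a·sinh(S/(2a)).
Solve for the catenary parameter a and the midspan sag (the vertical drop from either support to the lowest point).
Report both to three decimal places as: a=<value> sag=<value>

seed: a₀ = √(S³/(24(L−S))) = √(90.508³/(24·25.485)) = 34.816292
iter 1: u=1.299794  f(a)=+2.241e+00  f'(a)=-1.727e+00  a ← 34.816292 − (+2.241e+00/-1.727e+00) = 36.114408
iter 2: u=1.253073  f(a)=+1.315e-01  f'(a)=-1.530e+00  a ← 36.114408 − (+1.315e-01/-1.530e+00) = 36.200353
iter 3: u=1.250098  f(a)=+5.145e-04  f'(a)=-1.518e+00  a ← 36.200353 − (+5.145e-04/-1.518e+00) = 36.200692
iter 4: u=1.250087  f(a)=+7.949e-09  f'(a)=-1.518e+00  a ← 36.200692 − (+7.949e-09/-1.518e+00) = 36.200692
iter 5: u=1.250087  f(a)=+1.421e-14  f'(a)=-1.518e+00  a ← 36.200692 − (+1.421e-14/-1.518e+00) = 36.200692
converged: |Δa| < 1e-12 after 5 iterations
sag = a·(cosh(S/(2a)) − 1) = 36.200692·(cosh(1.250087) − 1) = 32.166582
T_max/T_min = cosh(S/(2a)) = 1.888563

a=36.201 sag=32.167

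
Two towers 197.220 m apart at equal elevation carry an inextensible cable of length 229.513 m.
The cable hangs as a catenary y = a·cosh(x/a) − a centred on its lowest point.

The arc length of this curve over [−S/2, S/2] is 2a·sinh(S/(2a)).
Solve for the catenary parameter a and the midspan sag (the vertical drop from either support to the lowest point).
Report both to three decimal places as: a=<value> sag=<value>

a=101.844 sag=51.588

seed: a₀ = √(S³/(24(L−S))) = √(197.220³/(24·32.293)) = 99.487064
iter 1: u=0.991184  f(a)=+1.624e+00  f'(a)=-7.152e-01  a ← 99.487064 − (+1.624e+00/-7.152e-01) = 101.757497
iter 2: u=0.969069  f(a)=+5.725e-02  f'(a)=-6.656e-01  a ← 101.757497 − (+5.725e-02/-6.656e-01) = 101.843513
iter 3: u=0.968250  f(a)=+7.693e-05  f'(a)=-6.638e-01  a ← 101.843513 − (+7.693e-05/-6.638e-01) = 101.843629
iter 4: u=0.968249  f(a)=+1.393e-10  f'(a)=-6.638e-01  a ← 101.843629 − (+1.393e-10/-6.638e-01) = 101.843629
iter 5: u=0.968249  f(a)=+2.842e-14  f'(a)=-6.638e-01  a ← 101.843629 − (+2.842e-14/-6.638e-01) = 101.843629
converged: |Δa| < 1e-12 after 5 iterations
sag = a·(cosh(S/(2a)) − 1) = 101.843629·(cosh(0.968249) − 1) = 51.587721
T_max/T_min = cosh(S/(2a)) = 1.506539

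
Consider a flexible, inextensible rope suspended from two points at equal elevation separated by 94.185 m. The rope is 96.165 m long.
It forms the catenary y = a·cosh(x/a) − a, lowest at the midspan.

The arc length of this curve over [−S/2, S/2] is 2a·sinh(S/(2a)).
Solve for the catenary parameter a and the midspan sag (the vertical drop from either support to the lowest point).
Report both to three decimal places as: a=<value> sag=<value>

seed: a₀ = √(S³/(24(L−S))) = √(94.185³/(24·1.980)) = 132.597213
iter 1: u=0.355155  f(a)=+1.252e-02  f'(a)=-3.024e-02  a ← 132.597213 − (+1.252e-02/-3.024e-02) = 133.011352
iter 2: u=0.354049  f(a)=+5.892e-05  f'(a)=-2.996e-02  a ← 133.011352 − (+5.892e-05/-2.996e-02) = 133.013319
iter 3: u=0.354043  f(a)=+1.318e-09  f'(a)=-2.996e-02  a ← 133.013319 − (+1.318e-09/-2.996e-02) = 133.013319
iter 4: u=0.354043  f(a)=+1.421e-14  f'(a)=-2.996e-02  a ← 133.013319 − (+1.421e-14/-2.996e-02) = 133.013319
converged: |Δa| < 1e-12 after 4 iterations
sag = a·(cosh(S/(2a)) − 1) = 133.013319·(cosh(0.354043) − 1) = 8.423840
T_max/T_min = cosh(S/(2a)) = 1.063331

a=133.013 sag=8.424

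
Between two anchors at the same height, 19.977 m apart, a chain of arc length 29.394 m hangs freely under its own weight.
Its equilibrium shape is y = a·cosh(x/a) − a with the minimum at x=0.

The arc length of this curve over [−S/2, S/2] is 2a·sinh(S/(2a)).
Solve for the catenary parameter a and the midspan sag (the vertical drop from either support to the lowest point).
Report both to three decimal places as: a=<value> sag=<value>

a=6.321 sag=9.678

seed: a₀ = √(S³/(24(L−S))) = √(19.977³/(24·9.417)) = 5.939276
iter 1: u=1.681771  f(a)=+1.425e+00  f'(a)=-4.163e+00  a ← 5.939276 − (+1.425e+00/-4.163e+00) = 6.281543
iter 2: u=1.590135  f(a)=+1.325e-01  f'(a)=-3.422e+00  a ← 6.281543 − (+1.325e-01/-3.422e+00) = 6.320249
iter 3: u=1.580397  f(a)=+1.404e-03  f'(a)=-3.350e+00  a ← 6.320249 − (+1.404e-03/-3.350e+00) = 6.320668
iter 4: u=1.580292  f(a)=+1.613e-07  f'(a)=-3.349e+00  a ← 6.320668 − (+1.613e-07/-3.349e+00) = 6.320668
iter 5: u=1.580292  f(a)=+7.105e-15  f'(a)=-3.349e+00  a ← 6.320668 − (+7.105e-15/-3.349e+00) = 6.320668
converged: |Δa| < 1e-12 after 5 iterations
sag = a·(cosh(S/(2a)) − 1) = 6.320668·(cosh(1.580292) − 1) = 9.677852
T_max/T_min = cosh(S/(2a)) = 2.531144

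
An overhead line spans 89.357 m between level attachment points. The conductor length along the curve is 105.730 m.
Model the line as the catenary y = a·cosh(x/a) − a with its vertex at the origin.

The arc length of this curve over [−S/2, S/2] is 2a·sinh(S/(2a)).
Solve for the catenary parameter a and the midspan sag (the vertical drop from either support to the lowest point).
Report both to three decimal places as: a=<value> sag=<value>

seed: a₀ = √(S³/(24(L−S))) = √(89.357³/(24·16.373)) = 42.611137
iter 1: u=1.048517  f(a)=+9.239e-01  f'(a)=-8.564e-01  a ← 42.611137 − (+9.239e-01/-8.564e-01) = 43.690052
iter 2: u=1.022624  f(a)=+3.625e-02  f'(a)=-7.903e-01  a ← 43.690052 − (+3.625e-02/-7.903e-01) = 43.735924
iter 3: u=1.021552  f(a)=+6.087e-05  f'(a)=-7.877e-01  a ← 43.735924 − (+6.087e-05/-7.877e-01) = 43.736001
iter 4: u=1.021550  f(a)=+1.722e-10  f'(a)=-7.877e-01  a ← 43.736001 − (+1.722e-10/-7.877e-01) = 43.736001
iter 5: u=1.021550  f(a)=+0.000e+00  f'(a)=-7.877e-01  a ← 43.736001 − (+0.000e+00/-7.877e-01) = 43.736001
converged: |Δa| < 1e-12 after 5 iterations
sag = a·(cosh(S/(2a)) − 1) = 43.736001·(cosh(1.021550) − 1) = 24.875558
T_max/T_min = cosh(S/(2a)) = 1.568766

a=43.736 sag=24.876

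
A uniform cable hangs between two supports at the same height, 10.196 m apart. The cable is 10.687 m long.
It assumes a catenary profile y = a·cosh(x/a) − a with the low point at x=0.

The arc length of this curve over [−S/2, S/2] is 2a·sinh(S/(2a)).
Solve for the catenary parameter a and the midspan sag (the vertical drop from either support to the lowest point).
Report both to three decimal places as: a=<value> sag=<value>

a=9.552 sag=1.393

seed: a₀ = √(S³/(24(L−S))) = √(10.196³/(24·0.491)) = 9.484149
iter 1: u=0.537528  f(a)=+7.142e-03  f'(a)=-1.066e-01  a ← 9.484149 − (+7.142e-03/-1.066e-01) = 9.551174
iter 2: u=0.533756  f(a)=+7.642e-05  f'(a)=-1.043e-01  a ← 9.551174 − (+7.642e-05/-1.043e-01) = 9.551906
iter 3: u=0.533715  f(a)=+8.959e-09  f'(a)=-1.043e-01  a ← 9.551906 − (+8.959e-09/-1.043e-01) = 9.551906
iter 4: u=0.533715  f(a)=+1.776e-15  f'(a)=-1.043e-01  a ← 9.551906 − (+1.776e-15/-1.043e-01) = 9.551906
converged: |Δa| < 1e-12 after 4 iterations
sag = a·(cosh(S/(2a)) − 1) = 9.551906·(cosh(0.533715) − 1) = 1.393043
T_max/T_min = cosh(S/(2a)) = 1.145839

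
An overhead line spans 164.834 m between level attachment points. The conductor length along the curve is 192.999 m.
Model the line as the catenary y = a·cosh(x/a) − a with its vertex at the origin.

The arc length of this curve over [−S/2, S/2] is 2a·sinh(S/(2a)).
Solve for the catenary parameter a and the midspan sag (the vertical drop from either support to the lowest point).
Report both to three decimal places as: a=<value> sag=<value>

a=83.406 sag=44.143

seed: a₀ = √(S³/(24(L−S))) = √(164.834³/(24·28.165)) = 81.397244
iter 1: u=1.012528  f(a)=+1.480e+00  f'(a)=-7.656e-01  a ← 81.397244 − (+1.480e+00/-7.656e-01) = 83.329634
iter 2: u=0.989048  f(a)=+5.433e-02  f'(a)=-7.103e-01  a ← 83.329634 − (+5.433e-02/-7.103e-01) = 83.406112
iter 3: u=0.988141  f(a)=+7.943e-05  f'(a)=-7.083e-01  a ← 83.406112 − (+7.943e-05/-7.083e-01) = 83.406224
iter 4: u=0.988140  f(a)=+1.704e-10  f'(a)=-7.083e-01  a ← 83.406224 − (+1.704e-10/-7.083e-01) = 83.406224
iter 5: u=0.988140  f(a)=+0.000e+00  f'(a)=-7.083e-01  a ← 83.406224 − (+0.000e+00/-7.083e-01) = 83.406224
converged: |Δa| < 1e-12 after 5 iterations
sag = a·(cosh(S/(2a)) − 1) = 83.406224·(cosh(0.988140) − 1) = 44.142793
T_max/T_min = cosh(S/(2a)) = 1.529251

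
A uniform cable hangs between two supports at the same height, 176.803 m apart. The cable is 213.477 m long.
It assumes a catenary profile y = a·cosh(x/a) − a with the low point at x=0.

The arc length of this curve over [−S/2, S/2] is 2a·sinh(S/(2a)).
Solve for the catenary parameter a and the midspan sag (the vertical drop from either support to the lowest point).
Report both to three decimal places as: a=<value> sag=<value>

seed: a₀ = √(S³/(24(L−S))) = √(176.803³/(24·36.674)) = 79.240952
iter 1: u=1.115604  f(a)=+2.351e+00  f'(a)=-1.046e+00  a ← 79.240952 − (+2.351e+00/-1.046e+00) = 81.488383
iter 2: u=1.084836  f(a)=+1.037e-01  f'(a)=-9.556e-01  a ← 81.488383 − (+1.037e-01/-9.556e-01) = 81.596930
iter 3: u=1.083392  f(a)=+2.226e-04  f'(a)=-9.515e-01  a ← 81.596930 − (+2.226e-04/-9.515e-01) = 81.597164
iter 4: u=1.083389  f(a)=+1.029e-09  f'(a)=-9.515e-01  a ← 81.597164 − (+1.029e-09/-9.515e-01) = 81.597164
iter 5: u=1.083389  f(a)=-5.684e-14  f'(a)=-9.515e-01  a ← 81.597164 − (-5.684e-14/-9.515e-01) = 81.597164
converged: |Δa| < 1e-12 after 5 iterations
sag = a·(cosh(S/(2a)) − 1) = 81.597164·(cosh(1.083389) − 1) = 52.757607
T_max/T_min = cosh(S/(2a)) = 1.646562

a=81.597 sag=52.758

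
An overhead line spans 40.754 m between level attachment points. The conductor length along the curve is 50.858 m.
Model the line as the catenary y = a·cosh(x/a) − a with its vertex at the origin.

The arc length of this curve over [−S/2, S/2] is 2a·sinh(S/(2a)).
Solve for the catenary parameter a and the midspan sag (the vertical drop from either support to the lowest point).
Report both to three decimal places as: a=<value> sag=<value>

seed: a₀ = √(S³/(24(L−S))) = √(40.754³/(24·10.104)) = 16.707177
iter 1: u=1.219655  f(a)=+7.787e-01  f'(a)=-1.399e+00  a ← 16.707177 − (+7.787e-01/-1.399e+00) = 17.263665
iter 2: u=1.180340  f(a)=+4.060e-02  f'(a)=-1.257e+00  a ← 17.263665 − (+4.060e-02/-1.257e+00) = 17.295966
iter 3: u=1.178136  f(a)=+1.238e-04  f'(a)=-1.249e+00  a ← 17.295966 − (+1.238e-04/-1.249e+00) = 17.296065
iter 4: u=1.178129  f(a)=+1.159e-09  f'(a)=-1.249e+00  a ← 17.296065 − (+1.159e-09/-1.249e+00) = 17.296065
iter 5: u=1.178129  f(a)=+7.105e-15  f'(a)=-1.249e+00  a ← 17.296065 − (+7.105e-15/-1.249e+00) = 17.296065
converged: |Δa| < 1e-12 after 5 iterations
sag = a·(cosh(S/(2a)) − 1) = 17.296065·(cosh(1.178129) − 1) = 13.457600
T_max/T_min = cosh(S/(2a)) = 1.778073

a=17.296 sag=13.458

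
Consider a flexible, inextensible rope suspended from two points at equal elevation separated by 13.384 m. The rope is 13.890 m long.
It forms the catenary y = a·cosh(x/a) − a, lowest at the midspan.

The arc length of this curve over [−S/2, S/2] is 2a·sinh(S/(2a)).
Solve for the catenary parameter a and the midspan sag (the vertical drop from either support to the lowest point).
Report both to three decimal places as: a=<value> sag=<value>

seed: a₀ = √(S³/(24(L−S))) = √(13.384³/(24·0.506)) = 14.050702
iter 1: u=0.476275  f(a)=+5.770e-03  f'(a)=-7.367e-02  a ← 14.050702 − (+5.770e-03/-7.367e-02) = 14.129023
iter 2: u=0.473635  f(a)=+4.860e-05  f'(a)=-7.244e-02  a ← 14.129023 − (+4.860e-05/-7.244e-02) = 14.129694
iter 3: u=0.473613  f(a)=+3.513e-09  f'(a)=-7.243e-02  a ← 14.129694 − (+3.513e-09/-7.243e-02) = 14.129694
iter 4: u=0.473613  f(a)=-1.776e-15  f'(a)=-7.243e-02  a ← 14.129694 − (-1.776e-15/-7.243e-02) = 14.129694
converged: |Δa| < 1e-12 after 4 iterations
sag = a·(cosh(S/(2a)) − 1) = 14.129694·(cosh(0.473613) − 1) = 1.614552
T_max/T_min = cosh(S/(2a)) = 1.114267

a=14.130 sag=1.615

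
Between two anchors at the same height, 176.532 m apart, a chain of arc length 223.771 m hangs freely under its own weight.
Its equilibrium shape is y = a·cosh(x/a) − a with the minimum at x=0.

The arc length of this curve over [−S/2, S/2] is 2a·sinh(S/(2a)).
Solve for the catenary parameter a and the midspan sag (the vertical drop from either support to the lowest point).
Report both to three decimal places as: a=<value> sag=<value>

a=72.299 sag=60.913

seed: a₀ = √(S³/(24(L−S))) = √(176.532³/(24·47.239)) = 69.659314
iter 1: u=1.267110  f(a)=+3.941e+00  f'(a)=-1.587e+00  a ← 69.659314 − (+3.941e+00/-1.587e+00) = 72.142450
iter 2: u=1.223496  f(a)=+2.205e-01  f'(a)=-1.414e+00  a ← 72.142450 − (+2.205e-01/-1.414e+00) = 72.298414
iter 3: u=1.220857  f(a)=+7.810e-04  f'(a)=-1.404e+00  a ← 72.298414 − (+7.810e-04/-1.404e+00) = 72.298970
iter 4: u=1.220847  f(a)=+9.876e-09  f'(a)=-1.404e+00  a ← 72.298970 − (+9.876e-09/-1.404e+00) = 72.298970
iter 5: u=1.220847  f(a)=-5.684e-14  f'(a)=-1.404e+00  a ← 72.298970 − (-5.684e-14/-1.404e+00) = 72.298970
converged: |Δa| < 1e-12 after 5 iterations
sag = a·(cosh(S/(2a)) − 1) = 72.298970·(cosh(1.220847) − 1) = 60.913290
T_max/T_min = cosh(S/(2a)) = 1.842519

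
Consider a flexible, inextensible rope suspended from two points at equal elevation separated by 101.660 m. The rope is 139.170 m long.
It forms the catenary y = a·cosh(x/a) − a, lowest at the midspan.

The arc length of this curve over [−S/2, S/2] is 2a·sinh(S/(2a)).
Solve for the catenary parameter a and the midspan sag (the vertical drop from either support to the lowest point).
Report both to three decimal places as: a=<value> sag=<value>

seed: a₀ = √(S³/(24(L−S))) = √(101.660³/(24·37.510)) = 34.162214
iter 1: u=1.487901  f(a)=+4.378e+00  f'(a)=-2.722e+00  a ← 34.162214 − (+4.378e+00/-2.722e+00) = 35.770394
iter 2: u=1.421008  f(a)=+3.281e-01  f'(a)=-2.328e+00  a ← 35.770394 − (+3.281e-01/-2.328e+00) = 35.911327
iter 3: u=1.415431  f(a)=+2.173e-03  f'(a)=-2.297e+00  a ← 35.911327 − (+2.173e-03/-2.297e+00) = 35.912273
iter 4: u=1.415394  f(a)=+9.673e-08  f'(a)=-2.297e+00  a ← 35.912273 − (+9.673e-08/-2.297e+00) = 35.912273
iter 5: u=1.415394  f(a)=+0.000e+00  f'(a)=-2.297e+00  a ← 35.912273 − (+0.000e+00/-2.297e+00) = 35.912273
converged: |Δa| < 1e-12 after 5 iterations
sag = a·(cosh(S/(2a)) − 1) = 35.912273·(cosh(1.415394) − 1) = 42.393305
T_max/T_min = cosh(S/(2a)) = 2.180468

a=35.912 sag=42.393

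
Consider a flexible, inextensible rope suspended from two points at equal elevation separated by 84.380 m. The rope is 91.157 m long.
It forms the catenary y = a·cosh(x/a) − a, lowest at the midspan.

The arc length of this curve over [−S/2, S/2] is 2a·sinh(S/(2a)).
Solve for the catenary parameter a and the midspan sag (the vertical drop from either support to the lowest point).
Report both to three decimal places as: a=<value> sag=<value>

a=61.495 sag=15.049

seed: a₀ = √(S³/(24(L−S))) = √(84.380³/(24·6.777)) = 60.776392
iter 1: u=0.694184  f(a)=+1.652e-01  f'(a)=-2.339e-01  a ← 60.776392 − (+1.652e-01/-2.339e-01) = 61.482426
iter 2: u=0.686212  f(a)=+2.922e-03  f'(a)=-2.257e-01  a ← 61.482426 − (+2.922e-03/-2.257e-01) = 61.495373
iter 3: u=0.686068  f(a)=+9.513e-07  f'(a)=-2.256e-01  a ← 61.495373 − (+9.513e-07/-2.256e-01) = 61.495377
iter 4: u=0.686068  f(a)=+1.137e-13  f'(a)=-2.256e-01  a ← 61.495377 − (+1.137e-13/-2.256e-01) = 61.495377
converged: |Δa| < 1e-12 after 4 iterations
sag = a·(cosh(S/(2a)) − 1) = 61.495377·(cosh(0.686068) − 1) = 15.049257
T_max/T_min = cosh(S/(2a)) = 1.244722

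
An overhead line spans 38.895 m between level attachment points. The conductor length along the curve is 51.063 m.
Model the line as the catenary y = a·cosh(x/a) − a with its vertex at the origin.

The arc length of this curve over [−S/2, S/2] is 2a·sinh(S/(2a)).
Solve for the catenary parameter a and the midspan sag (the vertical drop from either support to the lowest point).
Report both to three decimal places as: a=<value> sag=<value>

a=14.818 sag=14.702

seed: a₀ = √(S³/(24(L−S))) = √(38.895³/(24·12.168)) = 14.194675
iter 1: u=1.370056  f(a)=+1.194e+00  f'(a)=-2.059e+00  a ← 14.194675 − (+1.194e+00/-2.059e+00) = 14.774871
iter 2: u=1.316255  f(a)=+7.713e-02  f'(a)=-1.801e+00  a ← 14.774871 − (+7.713e-02/-1.801e+00) = 14.817711
iter 3: u=1.312450  f(a)=+3.708e-04  f'(a)=-1.783e+00  a ← 14.817711 − (+3.708e-04/-1.783e+00) = 14.817919
iter 4: u=1.312431  f(a)=+8.661e-09  f'(a)=-1.783e+00  a ← 14.817919 − (+8.661e-09/-1.783e+00) = 14.817919
iter 5: u=1.312431  f(a)=+0.000e+00  f'(a)=-1.783e+00  a ← 14.817919 − (+0.000e+00/-1.783e+00) = 14.817919
converged: |Δa| < 1e-12 after 5 iterations
sag = a·(cosh(S/(2a)) − 1) = 14.817919·(cosh(1.312431) − 1) = 14.702044
T_max/T_min = cosh(S/(2a)) = 1.992180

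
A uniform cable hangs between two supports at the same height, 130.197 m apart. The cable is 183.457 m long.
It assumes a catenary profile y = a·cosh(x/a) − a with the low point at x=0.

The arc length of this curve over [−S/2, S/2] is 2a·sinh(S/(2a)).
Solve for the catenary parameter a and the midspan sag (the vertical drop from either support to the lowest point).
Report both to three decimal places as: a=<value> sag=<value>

seed: a₀ = √(S³/(24(L−S))) = √(130.197³/(24·53.260)) = 41.552319
iter 1: u=1.566663  f(a)=+6.931e+00  f'(a)=-3.250e+00  a ← 41.552319 − (+6.931e+00/-3.250e+00) = 43.684777
iter 2: u=1.490187  f(a)=+5.693e-01  f'(a)=-2.737e+00  a ← 43.684777 − (+5.693e-01/-2.737e+00) = 43.892824
iter 3: u=1.483124  f(a)=+4.600e-03  f'(a)=-2.692e+00  a ← 43.892824 − (+4.600e-03/-2.692e+00) = 43.894533
iter 4: u=1.483066  f(a)=+3.057e-07  f'(a)=-2.692e+00  a ← 43.894533 − (+3.057e-07/-2.692e+00) = 43.894533
iter 5: u=1.483066  f(a)=+0.000e+00  f'(a)=-2.692e+00  a ← 43.894533 − (+0.000e+00/-2.692e+00) = 43.894533
converged: |Δa| < 1e-12 after 5 iterations
sag = a·(cosh(S/(2a)) − 1) = 43.894533·(cosh(1.483066) − 1) = 57.795426
T_max/T_min = cosh(S/(2a)) = 2.316688

a=43.895 sag=57.795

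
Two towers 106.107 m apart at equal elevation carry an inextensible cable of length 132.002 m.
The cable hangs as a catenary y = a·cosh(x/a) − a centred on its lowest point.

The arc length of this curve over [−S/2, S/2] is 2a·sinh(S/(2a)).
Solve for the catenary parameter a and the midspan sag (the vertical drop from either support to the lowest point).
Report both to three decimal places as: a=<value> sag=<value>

seed: a₀ = √(S³/(24(L−S))) = √(106.107³/(24·25.895)) = 43.843223
iter 1: u=1.210073  f(a)=+1.963e+00  f'(a)=-1.364e+00  a ← 43.843223 − (+1.963e+00/-1.364e+00) = 45.283125
iter 2: u=1.171595  f(a)=+1.009e-01  f'(a)=-1.227e+00  a ← 45.283125 − (+1.009e-01/-1.227e+00) = 45.365355
iter 3: u=1.169472  f(a)=+2.982e-04  f'(a)=-1.219e+00  a ← 45.365355 − (+2.982e-04/-1.219e+00) = 45.365599
iter 4: u=1.169465  f(a)=+2.622e-09  f'(a)=-1.219e+00  a ← 45.365599 − (+2.622e-09/-1.219e+00) = 45.365599
iter 5: u=1.169465  f(a)=+0.000e+00  f'(a)=-1.219e+00  a ← 45.365599 − (+0.000e+00/-1.219e+00) = 45.365599
converged: |Δa| < 1e-12 after 5 iterations
sag = a·(cosh(S/(2a)) − 1) = 45.365599·(cosh(1.169465) − 1) = 34.722912
T_max/T_min = cosh(S/(2a)) = 1.765402

a=45.366 sag=34.723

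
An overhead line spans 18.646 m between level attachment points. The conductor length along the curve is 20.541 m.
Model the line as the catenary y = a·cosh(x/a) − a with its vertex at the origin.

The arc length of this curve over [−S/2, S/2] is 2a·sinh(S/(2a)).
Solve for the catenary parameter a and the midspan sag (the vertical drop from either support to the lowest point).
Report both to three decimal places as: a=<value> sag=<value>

seed: a₀ = √(S³/(24(L−S))) = √(18.646³/(24·1.895)) = 11.939009
iter 1: u=0.780886  f(a)=+5.862e-02  f'(a)=-3.372e-01  a ← 11.939009 − (+5.862e-02/-3.372e-01) = 12.112846
iter 2: u=0.769679  f(a)=+1.305e-03  f'(a)=-3.224e-01  a ← 12.112846 − (+1.305e-03/-3.224e-01) = 12.116893
iter 3: u=0.769422  f(a)=+6.792e-07  f'(a)=-3.220e-01  a ← 12.116893 − (+6.792e-07/-3.220e-01) = 12.116896
iter 4: u=0.769422  f(a)=+1.847e-13  f'(a)=-3.220e-01  a ← 12.116896 − (+1.847e-13/-3.220e-01) = 12.116896
converged: |Δa| < 1e-12 after 4 iterations
sag = a·(cosh(S/(2a)) − 1) = 12.116896·(cosh(0.769422) − 1) = 3.767132
T_max/T_min = cosh(S/(2a)) = 1.310899

a=12.117 sag=3.767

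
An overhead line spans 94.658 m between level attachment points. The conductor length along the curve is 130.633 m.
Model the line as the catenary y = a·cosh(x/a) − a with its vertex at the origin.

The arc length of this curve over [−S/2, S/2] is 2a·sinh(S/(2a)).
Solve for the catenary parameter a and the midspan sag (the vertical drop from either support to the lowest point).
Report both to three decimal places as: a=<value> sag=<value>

a=32.993 sag=40.184

seed: a₀ = √(S³/(24(L−S))) = √(94.658³/(24·35.975)) = 31.342235
iter 1: u=1.510071  f(a)=+4.332e+00  f'(a)=-2.864e+00  a ← 31.342235 − (+4.332e+00/-2.864e+00) = 32.854892
iter 2: u=1.440547  f(a)=+3.333e-01  f'(a)=-2.438e+00  a ← 32.854892 − (+3.333e-01/-2.438e+00) = 32.991594
iter 3: u=1.434578  f(a)=+2.338e-03  f'(a)=-2.404e+00  a ← 32.991594 − (+2.338e-03/-2.404e+00) = 32.992567
iter 4: u=1.434535  f(a)=+1.167e-07  f'(a)=-2.404e+00  a ← 32.992567 − (+1.167e-07/-2.404e+00) = 32.992567
iter 5: u=1.434535  f(a)=+2.842e-14  f'(a)=-2.404e+00  a ← 32.992567 − (+2.842e-14/-2.404e+00) = 32.992567
converged: |Δa| < 1e-12 after 5 iterations
sag = a·(cosh(S/(2a)) − 1) = 32.992567·(cosh(1.434535) − 1) = 40.183622
T_max/T_min = cosh(S/(2a)) = 2.217960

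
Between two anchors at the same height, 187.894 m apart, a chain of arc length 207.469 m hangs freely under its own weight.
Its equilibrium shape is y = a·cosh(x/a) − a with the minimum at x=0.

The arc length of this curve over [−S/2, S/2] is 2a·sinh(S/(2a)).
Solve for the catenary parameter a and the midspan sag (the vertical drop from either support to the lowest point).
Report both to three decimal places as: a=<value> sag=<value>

seed: a₀ = √(S³/(24(L−S))) = √(187.894³/(24·19.575)) = 118.826379
iter 1: u=0.790624  f(a)=+6.210e-01  f'(a)=-3.505e-01  a ← 118.826379 − (+6.210e-01/-3.505e-01) = 120.597937
iter 2: u=0.779010  f(a)=+1.416e-02  f'(a)=-3.347e-01  a ← 120.597937 − (+1.416e-02/-3.347e-01) = 120.640242
iter 3: u=0.778737  f(a)=+7.744e-06  f'(a)=-3.343e-01  a ← 120.640242 − (+7.744e-06/-3.343e-01) = 120.640265
iter 4: u=0.778737  f(a)=+2.302e-12  f'(a)=-3.343e-01  a ← 120.640265 − (+2.302e-12/-3.343e-01) = 120.640265
converged: |Δa| < 1e-12 after 4 iterations
sag = a·(cosh(S/(2a)) − 1) = 120.640265·(cosh(0.778737) − 1) = 38.466366
T_max/T_min = cosh(S/(2a)) = 1.318852

a=120.640 sag=38.466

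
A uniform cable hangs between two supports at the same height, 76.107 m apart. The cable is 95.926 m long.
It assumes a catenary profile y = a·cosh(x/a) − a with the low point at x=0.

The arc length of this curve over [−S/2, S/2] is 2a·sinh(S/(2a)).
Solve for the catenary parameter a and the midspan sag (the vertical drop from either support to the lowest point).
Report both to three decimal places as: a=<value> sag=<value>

a=31.567 sag=25.852

seed: a₀ = √(S³/(24(L−S))) = √(76.107³/(24·19.819)) = 30.443208
iter 1: u=1.249983  f(a)=+1.607e+00  f'(a)=-1.517e+00  a ← 30.443208 − (+1.607e+00/-1.517e+00) = 31.502550
iter 2: u=1.207950  f(a)=+8.770e-02  f'(a)=-1.356e+00  a ← 31.502550 − (+8.770e-02/-1.356e+00) = 31.567240
iter 3: u=1.205474  f(a)=+2.945e-04  f'(a)=-1.347e+00  a ← 31.567240 − (+2.945e-04/-1.347e+00) = 31.567459
iter 4: u=1.205466  f(a)=+3.345e-09  f'(a)=-1.347e+00  a ← 31.567459 − (+3.345e-09/-1.347e+00) = 31.567459
iter 5: u=1.205466  f(a)=+0.000e+00  f'(a)=-1.347e+00  a ← 31.567459 − (+0.000e+00/-1.347e+00) = 31.567459
converged: |Δa| < 1e-12 after 5 iterations
sag = a·(cosh(S/(2a)) − 1) = 31.567459·(cosh(1.205466) − 1) = 25.851648
T_max/T_min = cosh(S/(2a)) = 1.818933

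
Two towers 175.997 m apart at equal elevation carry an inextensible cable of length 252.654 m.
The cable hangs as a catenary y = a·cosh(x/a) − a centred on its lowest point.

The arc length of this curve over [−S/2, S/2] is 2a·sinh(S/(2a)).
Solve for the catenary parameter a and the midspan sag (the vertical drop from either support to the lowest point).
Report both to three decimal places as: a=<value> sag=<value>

a=57.686 sag=81.189

seed: a₀ = √(S³/(24(L−S))) = √(175.997³/(24·76.657)) = 54.434767
iter 1: u=1.616586  f(a)=+1.066e+01  f'(a)=-3.625e+00  a ← 54.434767 − (+1.066e+01/-3.625e+00) = 57.376581
iter 2: u=1.533701  f(a)=+9.254e-01  f'(a)=-3.020e+00  a ← 57.376581 − (+9.254e-01/-3.020e+00) = 57.682961
iter 3: u=1.525554  f(a)=+8.434e-03  f'(a)=-2.966e+00  a ← 57.682961 − (+8.434e-03/-2.966e+00) = 57.685805
iter 4: u=1.525479  f(a)=+7.145e-07  f'(a)=-2.965e+00  a ← 57.685805 − (+7.145e-07/-2.965e+00) = 57.685805
iter 5: u=1.525479  f(a)=+2.842e-14  f'(a)=-2.965e+00  a ← 57.685805 − (+2.842e-14/-2.965e+00) = 57.685805
converged: |Δa| < 1e-12 after 5 iterations
sag = a·(cosh(S/(2a)) − 1) = 57.685805·(cosh(1.525479) − 1) = 81.188826
T_max/T_min = cosh(S/(2a)) = 2.407432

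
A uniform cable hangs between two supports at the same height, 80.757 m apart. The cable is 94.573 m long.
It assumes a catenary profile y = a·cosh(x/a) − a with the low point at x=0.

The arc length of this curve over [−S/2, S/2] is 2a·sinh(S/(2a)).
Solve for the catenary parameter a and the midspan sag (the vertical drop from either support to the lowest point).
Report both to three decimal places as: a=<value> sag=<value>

seed: a₀ = √(S³/(24(L−S))) = √(80.757³/(24·13.816)) = 39.854144
iter 1: u=1.013157  f(a)=+7.267e-01  f'(a)=-7.672e-01  a ← 39.854144 − (+7.267e-01/-7.672e-01) = 40.801378
iter 2: u=0.989636  f(a)=+2.671e-02  f'(a)=-7.117e-01  a ← 40.801378 − (+2.671e-02/-7.117e-01) = 40.838914
iter 3: u=0.988726  f(a)=+3.915e-05  f'(a)=-7.096e-01  a ← 40.838914 − (+3.915e-05/-7.096e-01) = 40.838969
iter 4: u=0.988725  f(a)=+8.438e-11  f'(a)=-7.096e-01  a ← 40.838969 − (+8.438e-11/-7.096e-01) = 40.838969
iter 5: u=0.988725  f(a)=+0.000e+00  f'(a)=-7.096e-01  a ← 40.838969 − (+0.000e+00/-7.096e-01) = 40.838969
converged: |Δa| < 1e-12 after 5 iterations
sag = a·(cosh(S/(2a)) − 1) = 40.838969·(cosh(0.988725) − 1) = 21.641704
T_max/T_min = cosh(S/(2a)) = 1.529928

a=40.839 sag=21.642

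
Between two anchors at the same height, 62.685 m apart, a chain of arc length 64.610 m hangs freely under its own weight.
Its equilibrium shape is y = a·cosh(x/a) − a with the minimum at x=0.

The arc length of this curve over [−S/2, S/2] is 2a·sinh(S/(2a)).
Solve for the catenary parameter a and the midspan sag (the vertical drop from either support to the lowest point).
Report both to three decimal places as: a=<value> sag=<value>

seed: a₀ = √(S³/(24(L−S))) = √(62.685³/(24·1.925)) = 73.017079
iter 1: u=0.429249  f(a)=+1.781e-02  f'(a)=-5.371e-02  a ← 73.017079 − (+1.781e-02/-5.371e-02) = 73.348750
iter 2: u=0.427308  f(a)=+1.221e-04  f'(a)=-5.297e-02  a ← 73.348750 − (+1.221e-04/-5.297e-02) = 73.351055
iter 3: u=0.427294  f(a)=+5.825e-09  f'(a)=-5.297e-02  a ← 73.351055 − (+5.825e-09/-5.297e-02) = 73.351056
iter 4: u=0.427294  f(a)=+0.000e+00  f'(a)=-5.297e-02  a ← 73.351056 − (+0.000e+00/-5.297e-02) = 73.351056
converged: |Δa| < 1e-12 after 4 iterations
sag = a·(cosh(S/(2a)) − 1) = 73.351056·(cosh(0.427294) − 1) = 6.798744
T_max/T_min = cosh(S/(2a)) = 1.092688

a=73.351 sag=6.799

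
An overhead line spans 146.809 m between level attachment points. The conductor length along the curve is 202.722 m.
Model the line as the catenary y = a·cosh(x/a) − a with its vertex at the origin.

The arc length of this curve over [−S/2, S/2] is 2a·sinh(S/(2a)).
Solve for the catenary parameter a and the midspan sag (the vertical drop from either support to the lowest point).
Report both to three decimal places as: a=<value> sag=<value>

a=51.121 sag=62.402

seed: a₀ = √(S³/(24(L−S))) = √(146.809³/(24·55.913)) = 48.558695
iter 1: u=1.511665  f(a)=+6.747e+00  f'(a)=-2.874e+00  a ← 48.558695 − (+6.747e+00/-2.874e+00) = 50.906421
iter 2: u=1.441950  f(a)=+5.202e-01  f'(a)=-2.446e+00  a ← 50.906421 − (+5.202e-01/-2.446e+00) = 51.119057
iter 3: u=1.435952  f(a)=+3.663e-03  f'(a)=-2.412e+00  a ← 51.119057 − (+3.663e-03/-2.412e+00) = 51.120576
iter 4: u=1.435909  f(a)=+1.844e-07  f'(a)=-2.412e+00  a ← 51.120576 − (+1.844e-07/-2.412e+00) = 51.120576
iter 5: u=1.435909  f(a)=+2.842e-14  f'(a)=-2.412e+00  a ← 51.120576 − (+2.842e-14/-2.412e+00) = 51.120576
converged: |Δa| < 1e-12 after 5 iterations
sag = a·(cosh(S/(2a)) − 1) = 51.120576·(cosh(1.435909) − 1) = 62.401958
T_max/T_min = cosh(S/(2a)) = 2.220682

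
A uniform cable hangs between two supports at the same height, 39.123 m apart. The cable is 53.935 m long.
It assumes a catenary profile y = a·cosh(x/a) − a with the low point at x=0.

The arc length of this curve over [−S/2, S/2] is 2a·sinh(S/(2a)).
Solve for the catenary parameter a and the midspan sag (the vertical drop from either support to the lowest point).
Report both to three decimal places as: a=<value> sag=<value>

seed: a₀ = √(S³/(24(L−S))) = √(39.123³/(24·14.812)) = 12.978836
iter 1: u=1.507184  f(a)=+1.776e+00  f'(a)=-2.845e+00  a ← 12.978836 − (+1.776e+00/-2.845e+00) = 13.603217
iter 2: u=1.438005  f(a)=+1.362e-01  f'(a)=-2.424e+00  a ← 13.603217 − (+1.362e-01/-2.424e+00) = 13.659419
iter 3: u=1.432089  f(a)=+9.483e-04  f'(a)=-2.390e+00  a ← 13.659419 − (+9.483e-04/-2.390e+00) = 13.659816
iter 4: u=1.432047  f(a)=+4.666e-08  f'(a)=-2.390e+00  a ← 13.659816 − (+4.666e-08/-2.390e+00) = 13.659816
iter 5: u=1.432047  f(a)=-1.421e-14  f'(a)=-2.390e+00  a ← 13.659816 − (-1.421e-14/-2.390e+00) = 13.659816
converged: |Δa| < 1e-12 after 5 iterations
sag = a·(cosh(S/(2a)) − 1) = 13.659816·(cosh(1.432047) − 1) = 16.569915
T_max/T_min = cosh(S/(2a)) = 2.213041

a=13.660 sag=16.570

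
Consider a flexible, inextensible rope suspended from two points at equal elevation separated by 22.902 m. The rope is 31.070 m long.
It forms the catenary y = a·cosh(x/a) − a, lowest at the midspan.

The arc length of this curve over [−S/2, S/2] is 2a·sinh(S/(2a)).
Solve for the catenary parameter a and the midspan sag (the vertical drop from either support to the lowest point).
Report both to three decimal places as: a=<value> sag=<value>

a=8.216 sag=9.358

seed: a₀ = √(S³/(24(L−S))) = √(22.902³/(24·8.168)) = 7.827925
iter 1: u=1.462840  f(a)=+9.198e-01  f'(a)=-2.569e+00  a ← 7.827925 − (+9.198e-01/-2.569e+00) = 8.185971
iter 2: u=1.398857  f(a)=+6.687e-02  f'(a)=-2.208e+00  a ← 8.185971 − (+6.687e-02/-2.208e+00) = 8.216260
iter 3: u=1.393700  f(a)=+4.147e-04  f'(a)=-2.181e+00  a ← 8.216260 − (+4.147e-04/-2.181e+00) = 8.216450
iter 4: u=1.393668  f(a)=+1.617e-08  f'(a)=-2.180e+00  a ← 8.216450 − (+1.617e-08/-2.180e+00) = 8.216450
iter 5: u=1.393668  f(a)=+7.105e-15  f'(a)=-2.180e+00  a ← 8.216450 − (+7.105e-15/-2.180e+00) = 8.216450
converged: |Δa| < 1e-12 after 5 iterations
sag = a·(cosh(S/(2a)) − 1) = 8.216450·(cosh(1.393668) − 1) = 9.357573
T_max/T_min = cosh(S/(2a)) = 2.138883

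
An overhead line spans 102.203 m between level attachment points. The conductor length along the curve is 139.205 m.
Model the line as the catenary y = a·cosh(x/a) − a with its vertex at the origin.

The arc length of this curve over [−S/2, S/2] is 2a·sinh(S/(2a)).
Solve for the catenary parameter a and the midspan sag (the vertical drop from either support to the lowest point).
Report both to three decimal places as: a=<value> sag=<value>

seed: a₀ = √(S³/(24(L−S))) = √(102.203³/(24·37.002)) = 34.671868
iter 1: u=1.473861  f(a)=+4.233e+00  f'(a)=-2.636e+00  a ← 34.671868 − (+4.233e+00/-2.636e+00) = 36.278069
iter 2: u=1.408606  f(a)=+3.119e-01  f'(a)=-2.260e+00  a ← 36.278069 − (+3.119e-01/-2.260e+00) = 36.416082
iter 3: u=1.403267  f(a)=+1.992e-03  f'(a)=-2.231e+00  a ← 36.416082 − (+1.992e-03/-2.231e+00) = 36.416974
iter 4: u=1.403233  f(a)=+8.233e-08  f'(a)=-2.231e+00  a ← 36.416974 − (+8.233e-08/-2.231e+00) = 36.416974
iter 5: u=1.403233  f(a)=-2.842e-14  f'(a)=-2.231e+00  a ← 36.416974 − (-2.842e-14/-2.231e+00) = 36.416974
converged: |Δa| < 1e-12 after 5 iterations
sag = a·(cosh(S/(2a)) − 1) = 36.416974·(cosh(1.403233) − 1) = 42.136855
T_max/T_min = cosh(S/(2a)) = 2.157066

a=36.417 sag=42.137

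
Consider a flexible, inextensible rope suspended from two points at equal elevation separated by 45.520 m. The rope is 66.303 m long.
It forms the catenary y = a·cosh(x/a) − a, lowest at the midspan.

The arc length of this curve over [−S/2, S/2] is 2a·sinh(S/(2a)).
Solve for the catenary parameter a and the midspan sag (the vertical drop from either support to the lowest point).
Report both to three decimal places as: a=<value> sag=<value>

seed: a₀ = √(S³/(24(L−S))) = √(45.520³/(24·20.783)) = 13.751296
iter 1: u=1.655117  f(a)=+3.040e+00  f'(a)=-3.936e+00  a ← 13.751296 − (+3.040e+00/-3.936e+00) = 14.523547
iter 2: u=1.567110  f(a)=+2.748e-01  f'(a)=-3.254e+00  a ← 14.523547 − (+2.748e-01/-3.254e+00) = 14.608020
iter 3: u=1.558048  f(a)=+2.741e-03  f'(a)=-3.189e+00  a ← 14.608020 − (+2.741e-03/-3.189e+00) = 14.608879
iter 4: u=1.557957  f(a)=+2.785e-07  f'(a)=-3.188e+00  a ← 14.608879 − (+2.785e-07/-3.188e+00) = 14.608879
iter 5: u=1.557957  f(a)=+1.421e-14  f'(a)=-3.188e+00  a ← 14.608879 − (+1.421e-14/-3.188e+00) = 14.608879
converged: |Δa| < 1e-12 after 5 iterations
sag = a·(cosh(S/(2a)) − 1) = 14.608879·(cosh(1.557957) − 1) = 21.618753
T_max/T_min = cosh(S/(2a)) = 2.479837

a=14.609 sag=21.619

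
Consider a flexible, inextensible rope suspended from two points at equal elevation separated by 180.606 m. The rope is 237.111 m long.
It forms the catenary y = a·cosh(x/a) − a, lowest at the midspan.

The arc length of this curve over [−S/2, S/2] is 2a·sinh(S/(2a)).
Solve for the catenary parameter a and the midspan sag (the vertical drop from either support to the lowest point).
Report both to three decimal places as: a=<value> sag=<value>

a=68.804 sag=68.271

seed: a₀ = √(S³/(24(L−S))) = √(180.606³/(24·56.505)) = 65.909680
iter 1: u=1.370102  f(a)=+5.547e+00  f'(a)=-2.059e+00  a ← 65.909680 − (+5.547e+00/-2.059e+00) = 68.603847
iter 2: u=1.316296  f(a)=+3.582e-01  f'(a)=-1.801e+00  a ← 68.603847 − (+3.582e-01/-1.801e+00) = 68.802789
iter 3: u=1.312490  f(a)=+1.722e-03  f'(a)=-1.783e+00  a ← 68.802789 − (+1.722e-03/-1.783e+00) = 68.803754
iter 4: u=1.312472  f(a)=+4.024e-08  f'(a)=-1.783e+00  a ← 68.803754 − (+4.024e-08/-1.783e+00) = 68.803754
iter 5: u=1.312472  f(a)=+0.000e+00  f'(a)=-1.783e+00  a ← 68.803754 − (+0.000e+00/-1.783e+00) = 68.803754
converged: |Δa| < 1e-12 after 5 iterations
sag = a·(cosh(S/(2a)) − 1) = 68.803754·(cosh(1.312472) − 1) = 68.270544
T_max/T_min = cosh(S/(2a)) = 1.992250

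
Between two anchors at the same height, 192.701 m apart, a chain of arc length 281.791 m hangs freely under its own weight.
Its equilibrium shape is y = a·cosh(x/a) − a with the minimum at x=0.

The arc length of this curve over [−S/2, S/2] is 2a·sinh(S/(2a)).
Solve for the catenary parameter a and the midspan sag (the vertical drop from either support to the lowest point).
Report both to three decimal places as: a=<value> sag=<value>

seed: a₀ = √(S³/(24(L−S))) = √(192.701³/(24·89.090)) = 57.850332
iter 1: u=1.665513  f(a)=+1.320e+01  f'(a)=-4.024e+00  a ← 57.850332 − (+1.320e+01/-4.024e+00) = 61.132240
iter 2: u=1.576100  f(a)=+1.207e+00  f'(a)=-3.319e+00  a ← 61.132240 − (+1.207e+00/-3.319e+00) = 61.495944
iter 3: u=1.566778  f(a)=+1.233e-02  f'(a)=-3.251e+00  a ← 61.495944 − (+1.233e-02/-3.251e+00) = 61.499736
iter 4: u=1.566682  f(a)=+1.314e-06  f'(a)=-3.251e+00  a ← 61.499736 − (+1.314e-06/-3.251e+00) = 61.499736
iter 5: u=1.566682  f(a)=-1.137e-13  f'(a)=-3.251e+00  a ← 61.499736 − (-1.137e-13/-3.251e+00) = 61.499736
converged: |Δa| < 1e-12 after 5 iterations
sag = a·(cosh(S/(2a)) − 1) = 61.499736·(cosh(1.566682) − 1) = 92.233017
T_max/T_min = cosh(S/(2a)) = 2.499730

a=61.500 sag=92.233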